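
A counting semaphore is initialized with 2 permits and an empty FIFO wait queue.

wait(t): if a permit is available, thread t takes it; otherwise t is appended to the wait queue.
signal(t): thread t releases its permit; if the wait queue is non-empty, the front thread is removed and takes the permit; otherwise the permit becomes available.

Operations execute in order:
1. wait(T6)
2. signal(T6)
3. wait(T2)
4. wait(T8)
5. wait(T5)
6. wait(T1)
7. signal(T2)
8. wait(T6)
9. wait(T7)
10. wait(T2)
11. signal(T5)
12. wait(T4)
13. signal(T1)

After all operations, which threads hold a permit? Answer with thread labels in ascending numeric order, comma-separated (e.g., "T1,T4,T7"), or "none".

Step 1: wait(T6) -> count=1 queue=[] holders={T6}
Step 2: signal(T6) -> count=2 queue=[] holders={none}
Step 3: wait(T2) -> count=1 queue=[] holders={T2}
Step 4: wait(T8) -> count=0 queue=[] holders={T2,T8}
Step 5: wait(T5) -> count=0 queue=[T5] holders={T2,T8}
Step 6: wait(T1) -> count=0 queue=[T5,T1] holders={T2,T8}
Step 7: signal(T2) -> count=0 queue=[T1] holders={T5,T8}
Step 8: wait(T6) -> count=0 queue=[T1,T6] holders={T5,T8}
Step 9: wait(T7) -> count=0 queue=[T1,T6,T7] holders={T5,T8}
Step 10: wait(T2) -> count=0 queue=[T1,T6,T7,T2] holders={T5,T8}
Step 11: signal(T5) -> count=0 queue=[T6,T7,T2] holders={T1,T8}
Step 12: wait(T4) -> count=0 queue=[T6,T7,T2,T4] holders={T1,T8}
Step 13: signal(T1) -> count=0 queue=[T7,T2,T4] holders={T6,T8}
Final holders: T6,T8

Answer: T6,T8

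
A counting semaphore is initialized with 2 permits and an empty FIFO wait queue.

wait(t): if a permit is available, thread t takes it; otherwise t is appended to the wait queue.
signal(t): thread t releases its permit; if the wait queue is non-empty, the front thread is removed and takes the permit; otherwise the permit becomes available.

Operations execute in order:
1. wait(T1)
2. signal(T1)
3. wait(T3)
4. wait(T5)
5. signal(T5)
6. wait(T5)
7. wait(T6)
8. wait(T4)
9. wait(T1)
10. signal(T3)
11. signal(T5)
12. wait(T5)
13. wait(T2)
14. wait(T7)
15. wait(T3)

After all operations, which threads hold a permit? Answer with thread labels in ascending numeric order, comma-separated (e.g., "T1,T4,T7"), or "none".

Answer: T4,T6

Derivation:
Step 1: wait(T1) -> count=1 queue=[] holders={T1}
Step 2: signal(T1) -> count=2 queue=[] holders={none}
Step 3: wait(T3) -> count=1 queue=[] holders={T3}
Step 4: wait(T5) -> count=0 queue=[] holders={T3,T5}
Step 5: signal(T5) -> count=1 queue=[] holders={T3}
Step 6: wait(T5) -> count=0 queue=[] holders={T3,T5}
Step 7: wait(T6) -> count=0 queue=[T6] holders={T3,T5}
Step 8: wait(T4) -> count=0 queue=[T6,T4] holders={T3,T5}
Step 9: wait(T1) -> count=0 queue=[T6,T4,T1] holders={T3,T5}
Step 10: signal(T3) -> count=0 queue=[T4,T1] holders={T5,T6}
Step 11: signal(T5) -> count=0 queue=[T1] holders={T4,T6}
Step 12: wait(T5) -> count=0 queue=[T1,T5] holders={T4,T6}
Step 13: wait(T2) -> count=0 queue=[T1,T5,T2] holders={T4,T6}
Step 14: wait(T7) -> count=0 queue=[T1,T5,T2,T7] holders={T4,T6}
Step 15: wait(T3) -> count=0 queue=[T1,T5,T2,T7,T3] holders={T4,T6}
Final holders: T4,T6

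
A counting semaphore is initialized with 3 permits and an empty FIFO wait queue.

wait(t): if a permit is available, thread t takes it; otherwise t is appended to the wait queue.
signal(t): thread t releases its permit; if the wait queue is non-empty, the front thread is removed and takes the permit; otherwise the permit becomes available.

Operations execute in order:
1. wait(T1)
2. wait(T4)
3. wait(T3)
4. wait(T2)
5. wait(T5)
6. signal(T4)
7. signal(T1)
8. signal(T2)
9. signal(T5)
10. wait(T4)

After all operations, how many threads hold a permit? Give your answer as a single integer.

Step 1: wait(T1) -> count=2 queue=[] holders={T1}
Step 2: wait(T4) -> count=1 queue=[] holders={T1,T4}
Step 3: wait(T3) -> count=0 queue=[] holders={T1,T3,T4}
Step 4: wait(T2) -> count=0 queue=[T2] holders={T1,T3,T4}
Step 5: wait(T5) -> count=0 queue=[T2,T5] holders={T1,T3,T4}
Step 6: signal(T4) -> count=0 queue=[T5] holders={T1,T2,T3}
Step 7: signal(T1) -> count=0 queue=[] holders={T2,T3,T5}
Step 8: signal(T2) -> count=1 queue=[] holders={T3,T5}
Step 9: signal(T5) -> count=2 queue=[] holders={T3}
Step 10: wait(T4) -> count=1 queue=[] holders={T3,T4}
Final holders: {T3,T4} -> 2 thread(s)

Answer: 2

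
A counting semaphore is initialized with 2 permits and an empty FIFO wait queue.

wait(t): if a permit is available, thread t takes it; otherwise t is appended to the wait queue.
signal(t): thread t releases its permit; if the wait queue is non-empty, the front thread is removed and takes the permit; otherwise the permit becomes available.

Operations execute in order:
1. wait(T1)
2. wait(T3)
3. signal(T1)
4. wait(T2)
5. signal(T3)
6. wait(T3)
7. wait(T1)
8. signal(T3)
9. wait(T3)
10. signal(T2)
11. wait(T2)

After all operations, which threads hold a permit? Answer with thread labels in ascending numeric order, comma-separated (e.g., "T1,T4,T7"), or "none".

Answer: T1,T3

Derivation:
Step 1: wait(T1) -> count=1 queue=[] holders={T1}
Step 2: wait(T3) -> count=0 queue=[] holders={T1,T3}
Step 3: signal(T1) -> count=1 queue=[] holders={T3}
Step 4: wait(T2) -> count=0 queue=[] holders={T2,T3}
Step 5: signal(T3) -> count=1 queue=[] holders={T2}
Step 6: wait(T3) -> count=0 queue=[] holders={T2,T3}
Step 7: wait(T1) -> count=0 queue=[T1] holders={T2,T3}
Step 8: signal(T3) -> count=0 queue=[] holders={T1,T2}
Step 9: wait(T3) -> count=0 queue=[T3] holders={T1,T2}
Step 10: signal(T2) -> count=0 queue=[] holders={T1,T3}
Step 11: wait(T2) -> count=0 queue=[T2] holders={T1,T3}
Final holders: T1,T3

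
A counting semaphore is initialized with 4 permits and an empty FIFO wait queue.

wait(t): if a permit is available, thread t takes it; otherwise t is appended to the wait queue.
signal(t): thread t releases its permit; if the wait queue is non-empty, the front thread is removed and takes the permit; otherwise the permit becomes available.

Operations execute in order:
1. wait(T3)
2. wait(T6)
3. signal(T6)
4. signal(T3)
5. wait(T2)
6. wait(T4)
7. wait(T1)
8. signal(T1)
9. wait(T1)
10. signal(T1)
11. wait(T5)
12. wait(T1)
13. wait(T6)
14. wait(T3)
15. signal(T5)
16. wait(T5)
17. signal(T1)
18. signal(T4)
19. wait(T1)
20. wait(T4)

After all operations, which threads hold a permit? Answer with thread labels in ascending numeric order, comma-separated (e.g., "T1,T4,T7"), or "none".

Answer: T2,T3,T5,T6

Derivation:
Step 1: wait(T3) -> count=3 queue=[] holders={T3}
Step 2: wait(T6) -> count=2 queue=[] holders={T3,T6}
Step 3: signal(T6) -> count=3 queue=[] holders={T3}
Step 4: signal(T3) -> count=4 queue=[] holders={none}
Step 5: wait(T2) -> count=3 queue=[] holders={T2}
Step 6: wait(T4) -> count=2 queue=[] holders={T2,T4}
Step 7: wait(T1) -> count=1 queue=[] holders={T1,T2,T4}
Step 8: signal(T1) -> count=2 queue=[] holders={T2,T4}
Step 9: wait(T1) -> count=1 queue=[] holders={T1,T2,T4}
Step 10: signal(T1) -> count=2 queue=[] holders={T2,T4}
Step 11: wait(T5) -> count=1 queue=[] holders={T2,T4,T5}
Step 12: wait(T1) -> count=0 queue=[] holders={T1,T2,T4,T5}
Step 13: wait(T6) -> count=0 queue=[T6] holders={T1,T2,T4,T5}
Step 14: wait(T3) -> count=0 queue=[T6,T3] holders={T1,T2,T4,T5}
Step 15: signal(T5) -> count=0 queue=[T3] holders={T1,T2,T4,T6}
Step 16: wait(T5) -> count=0 queue=[T3,T5] holders={T1,T2,T4,T6}
Step 17: signal(T1) -> count=0 queue=[T5] holders={T2,T3,T4,T6}
Step 18: signal(T4) -> count=0 queue=[] holders={T2,T3,T5,T6}
Step 19: wait(T1) -> count=0 queue=[T1] holders={T2,T3,T5,T6}
Step 20: wait(T4) -> count=0 queue=[T1,T4] holders={T2,T3,T5,T6}
Final holders: T2,T3,T5,T6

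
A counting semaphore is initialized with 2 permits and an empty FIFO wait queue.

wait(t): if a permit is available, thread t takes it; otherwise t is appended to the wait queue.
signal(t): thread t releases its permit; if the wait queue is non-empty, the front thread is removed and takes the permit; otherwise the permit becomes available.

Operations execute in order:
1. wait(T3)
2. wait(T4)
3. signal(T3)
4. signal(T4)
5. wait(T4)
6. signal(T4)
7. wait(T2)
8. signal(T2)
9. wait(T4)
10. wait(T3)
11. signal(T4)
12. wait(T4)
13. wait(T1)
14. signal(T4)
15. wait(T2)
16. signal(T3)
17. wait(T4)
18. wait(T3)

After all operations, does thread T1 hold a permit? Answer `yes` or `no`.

Answer: yes

Derivation:
Step 1: wait(T3) -> count=1 queue=[] holders={T3}
Step 2: wait(T4) -> count=0 queue=[] holders={T3,T4}
Step 3: signal(T3) -> count=1 queue=[] holders={T4}
Step 4: signal(T4) -> count=2 queue=[] holders={none}
Step 5: wait(T4) -> count=1 queue=[] holders={T4}
Step 6: signal(T4) -> count=2 queue=[] holders={none}
Step 7: wait(T2) -> count=1 queue=[] holders={T2}
Step 8: signal(T2) -> count=2 queue=[] holders={none}
Step 9: wait(T4) -> count=1 queue=[] holders={T4}
Step 10: wait(T3) -> count=0 queue=[] holders={T3,T4}
Step 11: signal(T4) -> count=1 queue=[] holders={T3}
Step 12: wait(T4) -> count=0 queue=[] holders={T3,T4}
Step 13: wait(T1) -> count=0 queue=[T1] holders={T3,T4}
Step 14: signal(T4) -> count=0 queue=[] holders={T1,T3}
Step 15: wait(T2) -> count=0 queue=[T2] holders={T1,T3}
Step 16: signal(T3) -> count=0 queue=[] holders={T1,T2}
Step 17: wait(T4) -> count=0 queue=[T4] holders={T1,T2}
Step 18: wait(T3) -> count=0 queue=[T4,T3] holders={T1,T2}
Final holders: {T1,T2} -> T1 in holders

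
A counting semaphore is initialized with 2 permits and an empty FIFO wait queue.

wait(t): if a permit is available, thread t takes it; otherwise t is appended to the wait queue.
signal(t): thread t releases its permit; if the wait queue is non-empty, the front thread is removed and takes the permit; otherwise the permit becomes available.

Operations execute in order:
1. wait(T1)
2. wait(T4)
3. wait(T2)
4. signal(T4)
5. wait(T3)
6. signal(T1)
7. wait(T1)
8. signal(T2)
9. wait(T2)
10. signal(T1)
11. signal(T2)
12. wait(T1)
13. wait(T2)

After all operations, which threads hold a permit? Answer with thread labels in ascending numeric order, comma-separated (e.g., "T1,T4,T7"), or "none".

Step 1: wait(T1) -> count=1 queue=[] holders={T1}
Step 2: wait(T4) -> count=0 queue=[] holders={T1,T4}
Step 3: wait(T2) -> count=0 queue=[T2] holders={T1,T4}
Step 4: signal(T4) -> count=0 queue=[] holders={T1,T2}
Step 5: wait(T3) -> count=0 queue=[T3] holders={T1,T2}
Step 6: signal(T1) -> count=0 queue=[] holders={T2,T3}
Step 7: wait(T1) -> count=0 queue=[T1] holders={T2,T3}
Step 8: signal(T2) -> count=0 queue=[] holders={T1,T3}
Step 9: wait(T2) -> count=0 queue=[T2] holders={T1,T3}
Step 10: signal(T1) -> count=0 queue=[] holders={T2,T3}
Step 11: signal(T2) -> count=1 queue=[] holders={T3}
Step 12: wait(T1) -> count=0 queue=[] holders={T1,T3}
Step 13: wait(T2) -> count=0 queue=[T2] holders={T1,T3}
Final holders: T1,T3

Answer: T1,T3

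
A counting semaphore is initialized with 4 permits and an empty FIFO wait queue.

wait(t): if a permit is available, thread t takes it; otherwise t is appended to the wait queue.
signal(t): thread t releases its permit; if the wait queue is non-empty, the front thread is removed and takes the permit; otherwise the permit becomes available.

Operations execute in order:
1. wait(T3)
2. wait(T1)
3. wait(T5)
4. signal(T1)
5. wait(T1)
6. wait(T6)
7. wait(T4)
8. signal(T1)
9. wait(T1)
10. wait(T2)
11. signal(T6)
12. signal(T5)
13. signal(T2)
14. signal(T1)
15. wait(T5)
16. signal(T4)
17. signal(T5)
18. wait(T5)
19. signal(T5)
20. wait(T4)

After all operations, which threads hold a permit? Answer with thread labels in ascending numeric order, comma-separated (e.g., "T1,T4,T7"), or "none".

Answer: T3,T4

Derivation:
Step 1: wait(T3) -> count=3 queue=[] holders={T3}
Step 2: wait(T1) -> count=2 queue=[] holders={T1,T3}
Step 3: wait(T5) -> count=1 queue=[] holders={T1,T3,T5}
Step 4: signal(T1) -> count=2 queue=[] holders={T3,T5}
Step 5: wait(T1) -> count=1 queue=[] holders={T1,T3,T5}
Step 6: wait(T6) -> count=0 queue=[] holders={T1,T3,T5,T6}
Step 7: wait(T4) -> count=0 queue=[T4] holders={T1,T3,T5,T6}
Step 8: signal(T1) -> count=0 queue=[] holders={T3,T4,T5,T6}
Step 9: wait(T1) -> count=0 queue=[T1] holders={T3,T4,T5,T6}
Step 10: wait(T2) -> count=0 queue=[T1,T2] holders={T3,T4,T5,T6}
Step 11: signal(T6) -> count=0 queue=[T2] holders={T1,T3,T4,T5}
Step 12: signal(T5) -> count=0 queue=[] holders={T1,T2,T3,T4}
Step 13: signal(T2) -> count=1 queue=[] holders={T1,T3,T4}
Step 14: signal(T1) -> count=2 queue=[] holders={T3,T4}
Step 15: wait(T5) -> count=1 queue=[] holders={T3,T4,T5}
Step 16: signal(T4) -> count=2 queue=[] holders={T3,T5}
Step 17: signal(T5) -> count=3 queue=[] holders={T3}
Step 18: wait(T5) -> count=2 queue=[] holders={T3,T5}
Step 19: signal(T5) -> count=3 queue=[] holders={T3}
Step 20: wait(T4) -> count=2 queue=[] holders={T3,T4}
Final holders: T3,T4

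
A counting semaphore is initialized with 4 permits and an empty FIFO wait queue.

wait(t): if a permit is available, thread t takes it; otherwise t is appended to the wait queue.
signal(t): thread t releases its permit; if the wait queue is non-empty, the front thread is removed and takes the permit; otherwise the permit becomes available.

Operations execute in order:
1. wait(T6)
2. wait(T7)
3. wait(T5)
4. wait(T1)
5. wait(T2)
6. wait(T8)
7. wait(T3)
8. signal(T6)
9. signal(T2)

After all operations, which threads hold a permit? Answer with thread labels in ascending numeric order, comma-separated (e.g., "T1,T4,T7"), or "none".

Answer: T1,T5,T7,T8

Derivation:
Step 1: wait(T6) -> count=3 queue=[] holders={T6}
Step 2: wait(T7) -> count=2 queue=[] holders={T6,T7}
Step 3: wait(T5) -> count=1 queue=[] holders={T5,T6,T7}
Step 4: wait(T1) -> count=0 queue=[] holders={T1,T5,T6,T7}
Step 5: wait(T2) -> count=0 queue=[T2] holders={T1,T5,T6,T7}
Step 6: wait(T8) -> count=0 queue=[T2,T8] holders={T1,T5,T6,T7}
Step 7: wait(T3) -> count=0 queue=[T2,T8,T3] holders={T1,T5,T6,T7}
Step 8: signal(T6) -> count=0 queue=[T8,T3] holders={T1,T2,T5,T7}
Step 9: signal(T2) -> count=0 queue=[T3] holders={T1,T5,T7,T8}
Final holders: T1,T5,T7,T8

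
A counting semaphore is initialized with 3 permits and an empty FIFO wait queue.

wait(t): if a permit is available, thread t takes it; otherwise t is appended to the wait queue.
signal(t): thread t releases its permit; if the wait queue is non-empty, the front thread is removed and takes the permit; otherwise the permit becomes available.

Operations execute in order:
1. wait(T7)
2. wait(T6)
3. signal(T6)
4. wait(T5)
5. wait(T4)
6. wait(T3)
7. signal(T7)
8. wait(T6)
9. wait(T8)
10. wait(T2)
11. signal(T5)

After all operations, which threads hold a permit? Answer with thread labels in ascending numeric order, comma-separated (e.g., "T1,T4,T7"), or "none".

Answer: T3,T4,T6

Derivation:
Step 1: wait(T7) -> count=2 queue=[] holders={T7}
Step 2: wait(T6) -> count=1 queue=[] holders={T6,T7}
Step 3: signal(T6) -> count=2 queue=[] holders={T7}
Step 4: wait(T5) -> count=1 queue=[] holders={T5,T7}
Step 5: wait(T4) -> count=0 queue=[] holders={T4,T5,T7}
Step 6: wait(T3) -> count=0 queue=[T3] holders={T4,T5,T7}
Step 7: signal(T7) -> count=0 queue=[] holders={T3,T4,T5}
Step 8: wait(T6) -> count=0 queue=[T6] holders={T3,T4,T5}
Step 9: wait(T8) -> count=0 queue=[T6,T8] holders={T3,T4,T5}
Step 10: wait(T2) -> count=0 queue=[T6,T8,T2] holders={T3,T4,T5}
Step 11: signal(T5) -> count=0 queue=[T8,T2] holders={T3,T4,T6}
Final holders: T3,T4,T6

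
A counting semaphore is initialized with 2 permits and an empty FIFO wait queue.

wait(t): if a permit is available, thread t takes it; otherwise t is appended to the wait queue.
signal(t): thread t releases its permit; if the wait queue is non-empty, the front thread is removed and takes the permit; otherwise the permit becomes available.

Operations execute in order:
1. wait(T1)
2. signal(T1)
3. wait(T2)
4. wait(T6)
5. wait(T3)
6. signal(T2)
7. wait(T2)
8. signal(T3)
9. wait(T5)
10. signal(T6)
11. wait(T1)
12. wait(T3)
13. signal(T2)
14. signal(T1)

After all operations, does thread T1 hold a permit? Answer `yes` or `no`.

Step 1: wait(T1) -> count=1 queue=[] holders={T1}
Step 2: signal(T1) -> count=2 queue=[] holders={none}
Step 3: wait(T2) -> count=1 queue=[] holders={T2}
Step 4: wait(T6) -> count=0 queue=[] holders={T2,T6}
Step 5: wait(T3) -> count=0 queue=[T3] holders={T2,T6}
Step 6: signal(T2) -> count=0 queue=[] holders={T3,T6}
Step 7: wait(T2) -> count=0 queue=[T2] holders={T3,T6}
Step 8: signal(T3) -> count=0 queue=[] holders={T2,T6}
Step 9: wait(T5) -> count=0 queue=[T5] holders={T2,T6}
Step 10: signal(T6) -> count=0 queue=[] holders={T2,T5}
Step 11: wait(T1) -> count=0 queue=[T1] holders={T2,T5}
Step 12: wait(T3) -> count=0 queue=[T1,T3] holders={T2,T5}
Step 13: signal(T2) -> count=0 queue=[T3] holders={T1,T5}
Step 14: signal(T1) -> count=0 queue=[] holders={T3,T5}
Final holders: {T3,T5} -> T1 not in holders

Answer: no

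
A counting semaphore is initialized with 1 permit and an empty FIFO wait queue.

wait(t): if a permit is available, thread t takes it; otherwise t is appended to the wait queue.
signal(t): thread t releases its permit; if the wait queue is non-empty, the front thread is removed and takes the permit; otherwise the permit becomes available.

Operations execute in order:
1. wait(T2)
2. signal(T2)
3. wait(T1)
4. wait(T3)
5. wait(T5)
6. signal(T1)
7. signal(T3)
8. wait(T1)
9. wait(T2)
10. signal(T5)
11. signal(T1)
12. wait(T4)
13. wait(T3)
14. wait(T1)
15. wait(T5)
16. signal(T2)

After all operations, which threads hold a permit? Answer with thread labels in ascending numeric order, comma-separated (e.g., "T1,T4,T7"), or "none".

Answer: T4

Derivation:
Step 1: wait(T2) -> count=0 queue=[] holders={T2}
Step 2: signal(T2) -> count=1 queue=[] holders={none}
Step 3: wait(T1) -> count=0 queue=[] holders={T1}
Step 4: wait(T3) -> count=0 queue=[T3] holders={T1}
Step 5: wait(T5) -> count=0 queue=[T3,T5] holders={T1}
Step 6: signal(T1) -> count=0 queue=[T5] holders={T3}
Step 7: signal(T3) -> count=0 queue=[] holders={T5}
Step 8: wait(T1) -> count=0 queue=[T1] holders={T5}
Step 9: wait(T2) -> count=0 queue=[T1,T2] holders={T5}
Step 10: signal(T5) -> count=0 queue=[T2] holders={T1}
Step 11: signal(T1) -> count=0 queue=[] holders={T2}
Step 12: wait(T4) -> count=0 queue=[T4] holders={T2}
Step 13: wait(T3) -> count=0 queue=[T4,T3] holders={T2}
Step 14: wait(T1) -> count=0 queue=[T4,T3,T1] holders={T2}
Step 15: wait(T5) -> count=0 queue=[T4,T3,T1,T5] holders={T2}
Step 16: signal(T2) -> count=0 queue=[T3,T1,T5] holders={T4}
Final holders: T4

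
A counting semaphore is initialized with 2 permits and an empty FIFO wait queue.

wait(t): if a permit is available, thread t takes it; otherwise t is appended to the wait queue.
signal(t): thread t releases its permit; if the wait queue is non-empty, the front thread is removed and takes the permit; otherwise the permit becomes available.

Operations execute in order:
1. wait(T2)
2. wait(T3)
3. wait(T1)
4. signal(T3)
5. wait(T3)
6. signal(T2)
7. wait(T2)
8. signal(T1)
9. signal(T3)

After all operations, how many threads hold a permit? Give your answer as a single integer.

Answer: 1

Derivation:
Step 1: wait(T2) -> count=1 queue=[] holders={T2}
Step 2: wait(T3) -> count=0 queue=[] holders={T2,T3}
Step 3: wait(T1) -> count=0 queue=[T1] holders={T2,T3}
Step 4: signal(T3) -> count=0 queue=[] holders={T1,T2}
Step 5: wait(T3) -> count=0 queue=[T3] holders={T1,T2}
Step 6: signal(T2) -> count=0 queue=[] holders={T1,T3}
Step 7: wait(T2) -> count=0 queue=[T2] holders={T1,T3}
Step 8: signal(T1) -> count=0 queue=[] holders={T2,T3}
Step 9: signal(T3) -> count=1 queue=[] holders={T2}
Final holders: {T2} -> 1 thread(s)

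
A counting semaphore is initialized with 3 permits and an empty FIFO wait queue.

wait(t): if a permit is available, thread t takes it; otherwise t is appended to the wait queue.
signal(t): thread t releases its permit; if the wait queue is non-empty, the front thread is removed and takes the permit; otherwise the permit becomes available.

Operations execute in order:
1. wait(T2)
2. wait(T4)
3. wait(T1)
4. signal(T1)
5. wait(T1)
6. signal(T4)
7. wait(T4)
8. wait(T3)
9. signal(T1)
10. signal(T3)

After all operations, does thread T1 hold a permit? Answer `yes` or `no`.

Step 1: wait(T2) -> count=2 queue=[] holders={T2}
Step 2: wait(T4) -> count=1 queue=[] holders={T2,T4}
Step 3: wait(T1) -> count=0 queue=[] holders={T1,T2,T4}
Step 4: signal(T1) -> count=1 queue=[] holders={T2,T4}
Step 5: wait(T1) -> count=0 queue=[] holders={T1,T2,T4}
Step 6: signal(T4) -> count=1 queue=[] holders={T1,T2}
Step 7: wait(T4) -> count=0 queue=[] holders={T1,T2,T4}
Step 8: wait(T3) -> count=0 queue=[T3] holders={T1,T2,T4}
Step 9: signal(T1) -> count=0 queue=[] holders={T2,T3,T4}
Step 10: signal(T3) -> count=1 queue=[] holders={T2,T4}
Final holders: {T2,T4} -> T1 not in holders

Answer: no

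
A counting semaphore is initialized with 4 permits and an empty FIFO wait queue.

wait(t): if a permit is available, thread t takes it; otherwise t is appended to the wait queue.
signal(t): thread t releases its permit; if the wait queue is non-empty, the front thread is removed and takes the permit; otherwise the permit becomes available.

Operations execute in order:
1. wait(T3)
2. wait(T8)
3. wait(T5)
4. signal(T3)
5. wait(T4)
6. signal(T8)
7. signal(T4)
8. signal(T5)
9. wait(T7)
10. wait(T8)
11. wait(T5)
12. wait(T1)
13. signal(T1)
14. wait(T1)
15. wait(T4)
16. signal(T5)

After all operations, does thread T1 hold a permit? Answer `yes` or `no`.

Answer: yes

Derivation:
Step 1: wait(T3) -> count=3 queue=[] holders={T3}
Step 2: wait(T8) -> count=2 queue=[] holders={T3,T8}
Step 3: wait(T5) -> count=1 queue=[] holders={T3,T5,T8}
Step 4: signal(T3) -> count=2 queue=[] holders={T5,T8}
Step 5: wait(T4) -> count=1 queue=[] holders={T4,T5,T8}
Step 6: signal(T8) -> count=2 queue=[] holders={T4,T5}
Step 7: signal(T4) -> count=3 queue=[] holders={T5}
Step 8: signal(T5) -> count=4 queue=[] holders={none}
Step 9: wait(T7) -> count=3 queue=[] holders={T7}
Step 10: wait(T8) -> count=2 queue=[] holders={T7,T8}
Step 11: wait(T5) -> count=1 queue=[] holders={T5,T7,T8}
Step 12: wait(T1) -> count=0 queue=[] holders={T1,T5,T7,T8}
Step 13: signal(T1) -> count=1 queue=[] holders={T5,T7,T8}
Step 14: wait(T1) -> count=0 queue=[] holders={T1,T5,T7,T8}
Step 15: wait(T4) -> count=0 queue=[T4] holders={T1,T5,T7,T8}
Step 16: signal(T5) -> count=0 queue=[] holders={T1,T4,T7,T8}
Final holders: {T1,T4,T7,T8} -> T1 in holders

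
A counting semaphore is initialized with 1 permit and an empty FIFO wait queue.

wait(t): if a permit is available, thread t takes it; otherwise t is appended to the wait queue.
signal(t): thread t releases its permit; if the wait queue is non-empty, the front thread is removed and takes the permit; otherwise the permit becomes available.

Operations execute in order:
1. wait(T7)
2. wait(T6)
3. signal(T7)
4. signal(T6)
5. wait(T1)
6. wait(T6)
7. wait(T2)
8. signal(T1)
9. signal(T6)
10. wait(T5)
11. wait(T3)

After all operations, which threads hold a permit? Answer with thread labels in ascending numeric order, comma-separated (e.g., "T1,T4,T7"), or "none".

Answer: T2

Derivation:
Step 1: wait(T7) -> count=0 queue=[] holders={T7}
Step 2: wait(T6) -> count=0 queue=[T6] holders={T7}
Step 3: signal(T7) -> count=0 queue=[] holders={T6}
Step 4: signal(T6) -> count=1 queue=[] holders={none}
Step 5: wait(T1) -> count=0 queue=[] holders={T1}
Step 6: wait(T6) -> count=0 queue=[T6] holders={T1}
Step 7: wait(T2) -> count=0 queue=[T6,T2] holders={T1}
Step 8: signal(T1) -> count=0 queue=[T2] holders={T6}
Step 9: signal(T6) -> count=0 queue=[] holders={T2}
Step 10: wait(T5) -> count=0 queue=[T5] holders={T2}
Step 11: wait(T3) -> count=0 queue=[T5,T3] holders={T2}
Final holders: T2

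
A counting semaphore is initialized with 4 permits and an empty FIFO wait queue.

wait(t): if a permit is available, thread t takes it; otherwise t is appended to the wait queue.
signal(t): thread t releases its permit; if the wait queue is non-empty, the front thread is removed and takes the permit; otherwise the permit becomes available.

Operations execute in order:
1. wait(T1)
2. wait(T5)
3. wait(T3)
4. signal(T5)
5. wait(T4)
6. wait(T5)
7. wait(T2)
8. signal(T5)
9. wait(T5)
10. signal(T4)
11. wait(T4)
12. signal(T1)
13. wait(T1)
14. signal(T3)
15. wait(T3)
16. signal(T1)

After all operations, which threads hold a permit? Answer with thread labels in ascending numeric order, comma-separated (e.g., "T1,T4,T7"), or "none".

Step 1: wait(T1) -> count=3 queue=[] holders={T1}
Step 2: wait(T5) -> count=2 queue=[] holders={T1,T5}
Step 3: wait(T3) -> count=1 queue=[] holders={T1,T3,T5}
Step 4: signal(T5) -> count=2 queue=[] holders={T1,T3}
Step 5: wait(T4) -> count=1 queue=[] holders={T1,T3,T4}
Step 6: wait(T5) -> count=0 queue=[] holders={T1,T3,T4,T5}
Step 7: wait(T2) -> count=0 queue=[T2] holders={T1,T3,T4,T5}
Step 8: signal(T5) -> count=0 queue=[] holders={T1,T2,T3,T4}
Step 9: wait(T5) -> count=0 queue=[T5] holders={T1,T2,T3,T4}
Step 10: signal(T4) -> count=0 queue=[] holders={T1,T2,T3,T5}
Step 11: wait(T4) -> count=0 queue=[T4] holders={T1,T2,T3,T5}
Step 12: signal(T1) -> count=0 queue=[] holders={T2,T3,T4,T5}
Step 13: wait(T1) -> count=0 queue=[T1] holders={T2,T3,T4,T5}
Step 14: signal(T3) -> count=0 queue=[] holders={T1,T2,T4,T5}
Step 15: wait(T3) -> count=0 queue=[T3] holders={T1,T2,T4,T5}
Step 16: signal(T1) -> count=0 queue=[] holders={T2,T3,T4,T5}
Final holders: T2,T3,T4,T5

Answer: T2,T3,T4,T5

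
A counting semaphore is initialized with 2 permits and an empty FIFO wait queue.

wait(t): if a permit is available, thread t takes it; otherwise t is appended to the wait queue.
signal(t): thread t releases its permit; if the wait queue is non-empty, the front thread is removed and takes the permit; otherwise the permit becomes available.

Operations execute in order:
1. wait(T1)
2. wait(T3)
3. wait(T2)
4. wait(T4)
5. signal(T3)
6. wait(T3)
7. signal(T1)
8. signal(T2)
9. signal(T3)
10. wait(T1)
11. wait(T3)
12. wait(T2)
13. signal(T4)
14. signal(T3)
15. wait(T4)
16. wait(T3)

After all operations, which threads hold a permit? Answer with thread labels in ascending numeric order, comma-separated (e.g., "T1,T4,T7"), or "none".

Step 1: wait(T1) -> count=1 queue=[] holders={T1}
Step 2: wait(T3) -> count=0 queue=[] holders={T1,T3}
Step 3: wait(T2) -> count=0 queue=[T2] holders={T1,T3}
Step 4: wait(T4) -> count=0 queue=[T2,T4] holders={T1,T3}
Step 5: signal(T3) -> count=0 queue=[T4] holders={T1,T2}
Step 6: wait(T3) -> count=0 queue=[T4,T3] holders={T1,T2}
Step 7: signal(T1) -> count=0 queue=[T3] holders={T2,T4}
Step 8: signal(T2) -> count=0 queue=[] holders={T3,T4}
Step 9: signal(T3) -> count=1 queue=[] holders={T4}
Step 10: wait(T1) -> count=0 queue=[] holders={T1,T4}
Step 11: wait(T3) -> count=0 queue=[T3] holders={T1,T4}
Step 12: wait(T2) -> count=0 queue=[T3,T2] holders={T1,T4}
Step 13: signal(T4) -> count=0 queue=[T2] holders={T1,T3}
Step 14: signal(T3) -> count=0 queue=[] holders={T1,T2}
Step 15: wait(T4) -> count=0 queue=[T4] holders={T1,T2}
Step 16: wait(T3) -> count=0 queue=[T4,T3] holders={T1,T2}
Final holders: T1,T2

Answer: T1,T2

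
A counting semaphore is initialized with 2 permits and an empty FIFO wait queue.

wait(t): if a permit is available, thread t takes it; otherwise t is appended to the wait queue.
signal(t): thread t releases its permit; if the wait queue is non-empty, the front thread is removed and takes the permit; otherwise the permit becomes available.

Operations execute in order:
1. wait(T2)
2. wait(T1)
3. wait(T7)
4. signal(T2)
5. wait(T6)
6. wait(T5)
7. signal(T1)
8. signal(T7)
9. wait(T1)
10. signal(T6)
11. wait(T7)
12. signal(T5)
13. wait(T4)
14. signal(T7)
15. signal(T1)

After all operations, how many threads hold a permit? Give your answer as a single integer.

Step 1: wait(T2) -> count=1 queue=[] holders={T2}
Step 2: wait(T1) -> count=0 queue=[] holders={T1,T2}
Step 3: wait(T7) -> count=0 queue=[T7] holders={T1,T2}
Step 4: signal(T2) -> count=0 queue=[] holders={T1,T7}
Step 5: wait(T6) -> count=0 queue=[T6] holders={T1,T7}
Step 6: wait(T5) -> count=0 queue=[T6,T5] holders={T1,T7}
Step 7: signal(T1) -> count=0 queue=[T5] holders={T6,T7}
Step 8: signal(T7) -> count=0 queue=[] holders={T5,T6}
Step 9: wait(T1) -> count=0 queue=[T1] holders={T5,T6}
Step 10: signal(T6) -> count=0 queue=[] holders={T1,T5}
Step 11: wait(T7) -> count=0 queue=[T7] holders={T1,T5}
Step 12: signal(T5) -> count=0 queue=[] holders={T1,T7}
Step 13: wait(T4) -> count=0 queue=[T4] holders={T1,T7}
Step 14: signal(T7) -> count=0 queue=[] holders={T1,T4}
Step 15: signal(T1) -> count=1 queue=[] holders={T4}
Final holders: {T4} -> 1 thread(s)

Answer: 1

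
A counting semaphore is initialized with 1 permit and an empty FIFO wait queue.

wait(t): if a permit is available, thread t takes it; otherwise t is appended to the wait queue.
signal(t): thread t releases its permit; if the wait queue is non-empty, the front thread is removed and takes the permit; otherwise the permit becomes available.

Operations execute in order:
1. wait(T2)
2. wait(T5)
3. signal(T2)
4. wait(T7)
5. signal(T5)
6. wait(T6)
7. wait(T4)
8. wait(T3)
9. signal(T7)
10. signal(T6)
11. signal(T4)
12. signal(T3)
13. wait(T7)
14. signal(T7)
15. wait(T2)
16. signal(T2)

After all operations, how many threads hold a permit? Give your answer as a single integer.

Step 1: wait(T2) -> count=0 queue=[] holders={T2}
Step 2: wait(T5) -> count=0 queue=[T5] holders={T2}
Step 3: signal(T2) -> count=0 queue=[] holders={T5}
Step 4: wait(T7) -> count=0 queue=[T7] holders={T5}
Step 5: signal(T5) -> count=0 queue=[] holders={T7}
Step 6: wait(T6) -> count=0 queue=[T6] holders={T7}
Step 7: wait(T4) -> count=0 queue=[T6,T4] holders={T7}
Step 8: wait(T3) -> count=0 queue=[T6,T4,T3] holders={T7}
Step 9: signal(T7) -> count=0 queue=[T4,T3] holders={T6}
Step 10: signal(T6) -> count=0 queue=[T3] holders={T4}
Step 11: signal(T4) -> count=0 queue=[] holders={T3}
Step 12: signal(T3) -> count=1 queue=[] holders={none}
Step 13: wait(T7) -> count=0 queue=[] holders={T7}
Step 14: signal(T7) -> count=1 queue=[] holders={none}
Step 15: wait(T2) -> count=0 queue=[] holders={T2}
Step 16: signal(T2) -> count=1 queue=[] holders={none}
Final holders: {none} -> 0 thread(s)

Answer: 0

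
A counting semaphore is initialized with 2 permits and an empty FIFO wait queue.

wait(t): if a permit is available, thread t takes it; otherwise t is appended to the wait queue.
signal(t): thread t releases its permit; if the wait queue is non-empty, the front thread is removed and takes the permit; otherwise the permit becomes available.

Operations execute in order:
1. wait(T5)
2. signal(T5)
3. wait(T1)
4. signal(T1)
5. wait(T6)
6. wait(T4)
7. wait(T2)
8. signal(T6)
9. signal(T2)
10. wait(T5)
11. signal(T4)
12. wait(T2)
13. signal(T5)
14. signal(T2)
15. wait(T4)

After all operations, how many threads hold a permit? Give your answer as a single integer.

Answer: 1

Derivation:
Step 1: wait(T5) -> count=1 queue=[] holders={T5}
Step 2: signal(T5) -> count=2 queue=[] holders={none}
Step 3: wait(T1) -> count=1 queue=[] holders={T1}
Step 4: signal(T1) -> count=2 queue=[] holders={none}
Step 5: wait(T6) -> count=1 queue=[] holders={T6}
Step 6: wait(T4) -> count=0 queue=[] holders={T4,T6}
Step 7: wait(T2) -> count=0 queue=[T2] holders={T4,T6}
Step 8: signal(T6) -> count=0 queue=[] holders={T2,T4}
Step 9: signal(T2) -> count=1 queue=[] holders={T4}
Step 10: wait(T5) -> count=0 queue=[] holders={T4,T5}
Step 11: signal(T4) -> count=1 queue=[] holders={T5}
Step 12: wait(T2) -> count=0 queue=[] holders={T2,T5}
Step 13: signal(T5) -> count=1 queue=[] holders={T2}
Step 14: signal(T2) -> count=2 queue=[] holders={none}
Step 15: wait(T4) -> count=1 queue=[] holders={T4}
Final holders: {T4} -> 1 thread(s)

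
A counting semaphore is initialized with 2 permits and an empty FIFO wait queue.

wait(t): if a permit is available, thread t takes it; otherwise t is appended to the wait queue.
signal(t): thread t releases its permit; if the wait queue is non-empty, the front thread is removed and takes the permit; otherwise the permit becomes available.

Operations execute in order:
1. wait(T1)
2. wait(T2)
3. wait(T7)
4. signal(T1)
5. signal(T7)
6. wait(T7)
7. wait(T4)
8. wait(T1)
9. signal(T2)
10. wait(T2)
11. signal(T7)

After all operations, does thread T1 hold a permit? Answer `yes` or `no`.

Step 1: wait(T1) -> count=1 queue=[] holders={T1}
Step 2: wait(T2) -> count=0 queue=[] holders={T1,T2}
Step 3: wait(T7) -> count=0 queue=[T7] holders={T1,T2}
Step 4: signal(T1) -> count=0 queue=[] holders={T2,T7}
Step 5: signal(T7) -> count=1 queue=[] holders={T2}
Step 6: wait(T7) -> count=0 queue=[] holders={T2,T7}
Step 7: wait(T4) -> count=0 queue=[T4] holders={T2,T7}
Step 8: wait(T1) -> count=0 queue=[T4,T1] holders={T2,T7}
Step 9: signal(T2) -> count=0 queue=[T1] holders={T4,T7}
Step 10: wait(T2) -> count=0 queue=[T1,T2] holders={T4,T7}
Step 11: signal(T7) -> count=0 queue=[T2] holders={T1,T4}
Final holders: {T1,T4} -> T1 in holders

Answer: yes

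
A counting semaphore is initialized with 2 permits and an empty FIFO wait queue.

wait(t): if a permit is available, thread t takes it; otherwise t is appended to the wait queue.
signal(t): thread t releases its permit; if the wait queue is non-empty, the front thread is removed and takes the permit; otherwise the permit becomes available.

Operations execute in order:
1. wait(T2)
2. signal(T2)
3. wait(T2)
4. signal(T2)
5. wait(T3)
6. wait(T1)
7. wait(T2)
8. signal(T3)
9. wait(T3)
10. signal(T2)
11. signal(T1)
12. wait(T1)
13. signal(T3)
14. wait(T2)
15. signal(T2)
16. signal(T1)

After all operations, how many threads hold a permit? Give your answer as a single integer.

Answer: 0

Derivation:
Step 1: wait(T2) -> count=1 queue=[] holders={T2}
Step 2: signal(T2) -> count=2 queue=[] holders={none}
Step 3: wait(T2) -> count=1 queue=[] holders={T2}
Step 4: signal(T2) -> count=2 queue=[] holders={none}
Step 5: wait(T3) -> count=1 queue=[] holders={T3}
Step 6: wait(T1) -> count=0 queue=[] holders={T1,T3}
Step 7: wait(T2) -> count=0 queue=[T2] holders={T1,T3}
Step 8: signal(T3) -> count=0 queue=[] holders={T1,T2}
Step 9: wait(T3) -> count=0 queue=[T3] holders={T1,T2}
Step 10: signal(T2) -> count=0 queue=[] holders={T1,T3}
Step 11: signal(T1) -> count=1 queue=[] holders={T3}
Step 12: wait(T1) -> count=0 queue=[] holders={T1,T3}
Step 13: signal(T3) -> count=1 queue=[] holders={T1}
Step 14: wait(T2) -> count=0 queue=[] holders={T1,T2}
Step 15: signal(T2) -> count=1 queue=[] holders={T1}
Step 16: signal(T1) -> count=2 queue=[] holders={none}
Final holders: {none} -> 0 thread(s)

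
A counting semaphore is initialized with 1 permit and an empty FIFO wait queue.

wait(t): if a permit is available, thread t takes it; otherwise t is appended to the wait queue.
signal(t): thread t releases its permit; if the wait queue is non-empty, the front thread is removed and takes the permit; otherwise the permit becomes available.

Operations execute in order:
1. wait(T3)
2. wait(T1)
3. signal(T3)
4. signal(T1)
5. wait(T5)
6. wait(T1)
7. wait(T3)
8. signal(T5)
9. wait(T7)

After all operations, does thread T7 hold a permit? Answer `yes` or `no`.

Answer: no

Derivation:
Step 1: wait(T3) -> count=0 queue=[] holders={T3}
Step 2: wait(T1) -> count=0 queue=[T1] holders={T3}
Step 3: signal(T3) -> count=0 queue=[] holders={T1}
Step 4: signal(T1) -> count=1 queue=[] holders={none}
Step 5: wait(T5) -> count=0 queue=[] holders={T5}
Step 6: wait(T1) -> count=0 queue=[T1] holders={T5}
Step 7: wait(T3) -> count=0 queue=[T1,T3] holders={T5}
Step 8: signal(T5) -> count=0 queue=[T3] holders={T1}
Step 9: wait(T7) -> count=0 queue=[T3,T7] holders={T1}
Final holders: {T1} -> T7 not in holders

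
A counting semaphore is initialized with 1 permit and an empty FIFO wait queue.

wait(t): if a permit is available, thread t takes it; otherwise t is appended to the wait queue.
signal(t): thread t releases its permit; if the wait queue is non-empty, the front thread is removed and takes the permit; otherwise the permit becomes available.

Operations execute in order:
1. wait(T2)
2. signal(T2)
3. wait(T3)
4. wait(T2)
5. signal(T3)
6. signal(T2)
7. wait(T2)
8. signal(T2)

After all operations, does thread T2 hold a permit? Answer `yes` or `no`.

Step 1: wait(T2) -> count=0 queue=[] holders={T2}
Step 2: signal(T2) -> count=1 queue=[] holders={none}
Step 3: wait(T3) -> count=0 queue=[] holders={T3}
Step 4: wait(T2) -> count=0 queue=[T2] holders={T3}
Step 5: signal(T3) -> count=0 queue=[] holders={T2}
Step 6: signal(T2) -> count=1 queue=[] holders={none}
Step 7: wait(T2) -> count=0 queue=[] holders={T2}
Step 8: signal(T2) -> count=1 queue=[] holders={none}
Final holders: {none} -> T2 not in holders

Answer: no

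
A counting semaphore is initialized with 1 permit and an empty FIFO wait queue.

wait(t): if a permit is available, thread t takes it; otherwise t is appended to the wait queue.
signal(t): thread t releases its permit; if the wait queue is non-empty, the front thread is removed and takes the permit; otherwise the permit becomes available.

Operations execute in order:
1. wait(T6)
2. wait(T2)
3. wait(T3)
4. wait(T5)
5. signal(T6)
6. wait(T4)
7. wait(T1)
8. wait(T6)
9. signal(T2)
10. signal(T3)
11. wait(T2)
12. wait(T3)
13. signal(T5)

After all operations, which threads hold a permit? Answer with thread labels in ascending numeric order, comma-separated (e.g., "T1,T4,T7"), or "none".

Answer: T4

Derivation:
Step 1: wait(T6) -> count=0 queue=[] holders={T6}
Step 2: wait(T2) -> count=0 queue=[T2] holders={T6}
Step 3: wait(T3) -> count=0 queue=[T2,T3] holders={T6}
Step 4: wait(T5) -> count=0 queue=[T2,T3,T5] holders={T6}
Step 5: signal(T6) -> count=0 queue=[T3,T5] holders={T2}
Step 6: wait(T4) -> count=0 queue=[T3,T5,T4] holders={T2}
Step 7: wait(T1) -> count=0 queue=[T3,T5,T4,T1] holders={T2}
Step 8: wait(T6) -> count=0 queue=[T3,T5,T4,T1,T6] holders={T2}
Step 9: signal(T2) -> count=0 queue=[T5,T4,T1,T6] holders={T3}
Step 10: signal(T3) -> count=0 queue=[T4,T1,T6] holders={T5}
Step 11: wait(T2) -> count=0 queue=[T4,T1,T6,T2] holders={T5}
Step 12: wait(T3) -> count=0 queue=[T4,T1,T6,T2,T3] holders={T5}
Step 13: signal(T5) -> count=0 queue=[T1,T6,T2,T3] holders={T4}
Final holders: T4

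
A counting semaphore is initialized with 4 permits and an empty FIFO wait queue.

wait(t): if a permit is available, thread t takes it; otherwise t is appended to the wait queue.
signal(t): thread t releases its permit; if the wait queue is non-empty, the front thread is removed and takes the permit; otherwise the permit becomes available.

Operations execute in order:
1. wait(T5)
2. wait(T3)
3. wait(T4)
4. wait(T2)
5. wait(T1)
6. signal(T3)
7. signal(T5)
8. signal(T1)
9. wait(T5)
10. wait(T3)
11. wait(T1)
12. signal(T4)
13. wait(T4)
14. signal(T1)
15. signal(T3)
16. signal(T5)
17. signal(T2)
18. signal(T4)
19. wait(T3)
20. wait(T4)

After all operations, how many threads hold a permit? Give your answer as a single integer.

Step 1: wait(T5) -> count=3 queue=[] holders={T5}
Step 2: wait(T3) -> count=2 queue=[] holders={T3,T5}
Step 3: wait(T4) -> count=1 queue=[] holders={T3,T4,T5}
Step 4: wait(T2) -> count=0 queue=[] holders={T2,T3,T4,T5}
Step 5: wait(T1) -> count=0 queue=[T1] holders={T2,T3,T4,T5}
Step 6: signal(T3) -> count=0 queue=[] holders={T1,T2,T4,T5}
Step 7: signal(T5) -> count=1 queue=[] holders={T1,T2,T4}
Step 8: signal(T1) -> count=2 queue=[] holders={T2,T4}
Step 9: wait(T5) -> count=1 queue=[] holders={T2,T4,T5}
Step 10: wait(T3) -> count=0 queue=[] holders={T2,T3,T4,T5}
Step 11: wait(T1) -> count=0 queue=[T1] holders={T2,T3,T4,T5}
Step 12: signal(T4) -> count=0 queue=[] holders={T1,T2,T3,T5}
Step 13: wait(T4) -> count=0 queue=[T4] holders={T1,T2,T3,T5}
Step 14: signal(T1) -> count=0 queue=[] holders={T2,T3,T4,T5}
Step 15: signal(T3) -> count=1 queue=[] holders={T2,T4,T5}
Step 16: signal(T5) -> count=2 queue=[] holders={T2,T4}
Step 17: signal(T2) -> count=3 queue=[] holders={T4}
Step 18: signal(T4) -> count=4 queue=[] holders={none}
Step 19: wait(T3) -> count=3 queue=[] holders={T3}
Step 20: wait(T4) -> count=2 queue=[] holders={T3,T4}
Final holders: {T3,T4} -> 2 thread(s)

Answer: 2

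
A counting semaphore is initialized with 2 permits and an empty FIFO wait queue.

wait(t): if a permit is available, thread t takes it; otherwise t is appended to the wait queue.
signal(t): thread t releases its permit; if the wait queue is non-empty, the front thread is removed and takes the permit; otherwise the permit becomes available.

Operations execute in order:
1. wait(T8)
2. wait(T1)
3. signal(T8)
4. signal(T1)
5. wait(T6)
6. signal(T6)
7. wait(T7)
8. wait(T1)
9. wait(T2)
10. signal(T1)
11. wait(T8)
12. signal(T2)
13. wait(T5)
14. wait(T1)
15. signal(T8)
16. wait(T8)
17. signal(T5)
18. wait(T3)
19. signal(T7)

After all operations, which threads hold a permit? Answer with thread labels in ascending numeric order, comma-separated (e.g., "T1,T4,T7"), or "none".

Answer: T1,T8

Derivation:
Step 1: wait(T8) -> count=1 queue=[] holders={T8}
Step 2: wait(T1) -> count=0 queue=[] holders={T1,T8}
Step 3: signal(T8) -> count=1 queue=[] holders={T1}
Step 4: signal(T1) -> count=2 queue=[] holders={none}
Step 5: wait(T6) -> count=1 queue=[] holders={T6}
Step 6: signal(T6) -> count=2 queue=[] holders={none}
Step 7: wait(T7) -> count=1 queue=[] holders={T7}
Step 8: wait(T1) -> count=0 queue=[] holders={T1,T7}
Step 9: wait(T2) -> count=0 queue=[T2] holders={T1,T7}
Step 10: signal(T1) -> count=0 queue=[] holders={T2,T7}
Step 11: wait(T8) -> count=0 queue=[T8] holders={T2,T7}
Step 12: signal(T2) -> count=0 queue=[] holders={T7,T8}
Step 13: wait(T5) -> count=0 queue=[T5] holders={T7,T8}
Step 14: wait(T1) -> count=0 queue=[T5,T1] holders={T7,T8}
Step 15: signal(T8) -> count=0 queue=[T1] holders={T5,T7}
Step 16: wait(T8) -> count=0 queue=[T1,T8] holders={T5,T7}
Step 17: signal(T5) -> count=0 queue=[T8] holders={T1,T7}
Step 18: wait(T3) -> count=0 queue=[T8,T3] holders={T1,T7}
Step 19: signal(T7) -> count=0 queue=[T3] holders={T1,T8}
Final holders: T1,T8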